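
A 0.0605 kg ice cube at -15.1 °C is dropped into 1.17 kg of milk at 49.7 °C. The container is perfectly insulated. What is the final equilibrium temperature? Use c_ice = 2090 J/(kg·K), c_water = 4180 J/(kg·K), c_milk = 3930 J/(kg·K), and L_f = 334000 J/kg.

T_f ≈ 42.5 °C

Let T be the final temperature. ΣQ_i = 0:
warm ice to 0 °C: 0.0605×2090×(0 − (-15.1)) = 1909.3
  fusion: m_ice L_f = 0.0605×334000 = 20207
  meltwater 0→T: 0.0605×4180×T = 252.89 T
  milk cools: 1.17×3930×(T − 49.7) = 4598.1(T − 49.7)
4851 T = 228526 − 22116 = 206409
T ≈ 42.55 °C (positive, so assuming full melt was valid).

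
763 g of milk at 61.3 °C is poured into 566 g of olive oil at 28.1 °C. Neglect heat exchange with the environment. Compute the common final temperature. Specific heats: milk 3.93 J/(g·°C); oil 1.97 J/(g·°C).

T_f ≈ 52.3 °C

Setting the total heat transfer to zero:
763·3.93·(T − 61.3) + 566·1.97·(T − 28.1) = 0
2998.6(T − 61.3) + 1115(T − 28.1) = 0
(2998.6 + 1115) T = 2998.6·61.3 + 1115·28.1
T ≈ 52.30 °C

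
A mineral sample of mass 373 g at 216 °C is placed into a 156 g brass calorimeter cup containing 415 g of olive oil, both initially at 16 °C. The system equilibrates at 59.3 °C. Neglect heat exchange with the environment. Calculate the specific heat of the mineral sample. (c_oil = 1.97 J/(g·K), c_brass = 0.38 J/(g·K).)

Net heat exchanged in the isolated system is zero:
373×c×(59.3 − 216) + 415×1.97×(59.3 − 16) + 156×0.38×(59.3 − 16) = 0
-58449 c = -37967
c = -37967/-58449 ≈ 0.6496 J/(g·K)

c ≈ 0.65 J/(g·K)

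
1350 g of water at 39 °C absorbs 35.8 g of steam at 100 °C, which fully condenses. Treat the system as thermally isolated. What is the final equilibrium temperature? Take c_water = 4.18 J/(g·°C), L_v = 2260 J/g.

T_f ≈ 54.5 °C

Sum of m c ΔT and latent-heat terms is zero:
steam→water at 100 °C releases m L_v = 35.8×2260 = 80908; condensate cools 100→T: 35.8×4.18×(T − 100) = 149.64(T − 100); original water: 5643(T − 39)
5792.6 T = 80908 + 14964 + 220077 = 315949
T ≈ 54.54 °C — below 100 °C, confirming all the steam condensed.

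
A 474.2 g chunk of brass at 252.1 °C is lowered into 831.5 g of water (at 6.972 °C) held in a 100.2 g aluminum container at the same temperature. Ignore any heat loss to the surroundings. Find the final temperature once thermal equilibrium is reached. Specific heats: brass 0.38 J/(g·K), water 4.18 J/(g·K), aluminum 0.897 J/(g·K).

Net heat exchanged in the isolated system is zero:
474.2×0.38×(T − 252.1) + 831.5×4.18×(T − 6.972) + 100.2×0.897×(T − 6.972) = 0
180.2(T − 252.1) + 3475.7(T − 6.972) + 89.88(T − 6.972) = 0
3745.7 T = 70286
T ≈ 18.76 °C

T_f ≈ 18.8 °C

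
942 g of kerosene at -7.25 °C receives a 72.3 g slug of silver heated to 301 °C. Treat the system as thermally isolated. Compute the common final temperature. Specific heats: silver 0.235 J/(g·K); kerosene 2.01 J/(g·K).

T_f ≈ -4.5 °C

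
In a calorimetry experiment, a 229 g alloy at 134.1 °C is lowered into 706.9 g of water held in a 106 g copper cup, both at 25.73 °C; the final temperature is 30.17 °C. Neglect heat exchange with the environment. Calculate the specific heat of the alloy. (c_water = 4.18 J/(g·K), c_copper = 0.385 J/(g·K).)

c ≈ 0.559 J/(g·K)

Let T be the final temperature. ΣQ_i = 0:
229·c·(30.17 − 134.1) + 706.9·4.18·(30.17 − 25.73) + 106·0.385·(30.17 − 25.73) = 0
-23800 c = -13301
c = -13301/-23800 ≈ 0.5589 J/(g·K)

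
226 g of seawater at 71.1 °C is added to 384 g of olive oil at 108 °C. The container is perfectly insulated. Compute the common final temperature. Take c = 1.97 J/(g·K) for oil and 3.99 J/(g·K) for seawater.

T_f ≈ 87.9 °C

Heat lost by the oil equals heat gained by the seawater:
384×1.97×(108 − T) = 226×3.99×(T − 71.1)
756.48(108 − T) = 901.74(T − 71.1)
1658.2 T = 145814  ⇒  T ≈ 87.93 °C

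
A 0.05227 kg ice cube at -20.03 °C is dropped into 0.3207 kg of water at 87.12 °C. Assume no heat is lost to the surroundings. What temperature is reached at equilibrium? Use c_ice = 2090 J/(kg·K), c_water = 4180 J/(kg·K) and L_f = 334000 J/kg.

Setting the total heat transfer to zero:
warm ice to 0 °C: 0.05227·2090·(0 − (-20.03)) = 2188.2; melt ice: 0.05227·334000 = 17458; warm the meltwater: 218.49 T; water: 1340.5(T − 87.12)
1559 T = 116787 − 19646 = 97140
T ≈ 62.31 °C (positive, so assuming full melt was valid).

T_f ≈ 62.3 °C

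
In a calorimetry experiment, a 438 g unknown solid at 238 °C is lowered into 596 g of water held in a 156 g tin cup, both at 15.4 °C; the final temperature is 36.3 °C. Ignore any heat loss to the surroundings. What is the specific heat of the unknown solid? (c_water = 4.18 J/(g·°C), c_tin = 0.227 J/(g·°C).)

c ≈ 0.598 J/(g·°C)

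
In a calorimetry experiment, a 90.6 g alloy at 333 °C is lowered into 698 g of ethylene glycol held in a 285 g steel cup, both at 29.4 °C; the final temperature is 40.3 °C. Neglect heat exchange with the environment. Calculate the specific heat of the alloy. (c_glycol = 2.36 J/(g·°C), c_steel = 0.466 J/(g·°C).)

Conservation of energy gives ΣQ = 0:
90.6·c·(40.3 − 333) + 698·2.36·(40.3 − 29.4) + 285·0.466·(40.3 − 29.4) = 0
-26519 c = -19403
c = -19403/-26519 ≈ 0.7317 J/(g·°C)

c ≈ 0.732 J/(g·°C)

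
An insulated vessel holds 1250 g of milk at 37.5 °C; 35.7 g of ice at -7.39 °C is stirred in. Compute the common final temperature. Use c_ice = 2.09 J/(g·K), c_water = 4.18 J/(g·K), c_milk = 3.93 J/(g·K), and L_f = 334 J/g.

T_f ≈ 33.9 °C

Net heat exchanged in the isolated system is zero:
warm ice to 0 °C: 35.7×2.09×(0 − (-7.39)) = 551.39
  latent heat to melt: 35.7×334 = 11924
  meltwater 0→T: 35.7×4.18×T = 149.23 T
  milk cools: 1250×3.93×(T − 37.5) = 4912.5(T − 37.5)
5061.7 T = 184219 − 12475 = 171744
T ≈ 33.93 °C (positive, so assuming full melt was valid).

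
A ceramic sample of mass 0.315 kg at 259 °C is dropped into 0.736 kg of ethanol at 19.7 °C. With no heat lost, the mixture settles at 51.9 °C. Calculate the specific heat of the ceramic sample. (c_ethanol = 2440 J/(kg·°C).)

Conservation of energy gives ΣQ = 0:
0.315·c·(51.9 − 259) + 0.736·2440·(51.9 − 19.7) = 0
-65.24 c = -57826
c = -57826/-65.24 ≈ 886.4 J/(kg·°C)

c ≈ 886 J/(kg·°C)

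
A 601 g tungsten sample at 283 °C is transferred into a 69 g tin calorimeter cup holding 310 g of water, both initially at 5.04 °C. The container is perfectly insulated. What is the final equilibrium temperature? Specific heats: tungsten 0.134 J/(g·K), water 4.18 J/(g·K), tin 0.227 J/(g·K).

T_f ≈ 21.1 °C

Setting the total heat transfer to zero:
601×0.134×(T − 283) + 310×4.18×(T − 5.04) + 69×0.227×(T − 5.04) = 0
(80.53 + 1295.8 + 15.66) T = 80.53×283 + 1295.8×5.04 + 15.66×5.04
T ≈ 21.12 °C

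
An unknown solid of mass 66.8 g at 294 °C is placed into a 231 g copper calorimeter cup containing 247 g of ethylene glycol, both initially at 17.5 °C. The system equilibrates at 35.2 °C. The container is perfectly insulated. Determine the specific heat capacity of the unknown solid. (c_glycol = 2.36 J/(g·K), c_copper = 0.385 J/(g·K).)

c ≈ 0.688 J/(g·K)

Energy conservation, ΣQ = 0:
66.8·c·(35.2 − 294) + 247·2.36·(35.2 − 17.5) + 231·0.385·(35.2 − 17.5) = 0
-17288 c = -11892
c = -11892/-17288 ≈ 0.6879 J/(g·K)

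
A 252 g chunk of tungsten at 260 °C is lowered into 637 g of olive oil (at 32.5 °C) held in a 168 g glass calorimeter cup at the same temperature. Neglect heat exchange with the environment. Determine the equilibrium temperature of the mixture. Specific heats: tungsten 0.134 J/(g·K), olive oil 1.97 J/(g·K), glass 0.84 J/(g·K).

T_f ≈ 37.9 °C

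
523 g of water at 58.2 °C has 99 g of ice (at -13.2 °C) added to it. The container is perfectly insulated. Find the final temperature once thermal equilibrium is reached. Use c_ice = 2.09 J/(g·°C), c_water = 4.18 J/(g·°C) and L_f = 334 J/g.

T_f ≈ 35.2 °C

Net heat exchanged in the isolated system is zero:
warm ice to 0 °C: 99·2.09·(0 − (-13.2)) = 2731.2
  latent heat to melt: 99·334 = 33066
  meltwater 0→T: 99·4.18·T = 413.82 T
  water cools: 523·4.18·(T − 58.2) = 2186.1(T − 58.2)
2600 T = 127233 − 35797 = 91436
T ≈ 35.17 °C (positive, so assuming full melt was valid).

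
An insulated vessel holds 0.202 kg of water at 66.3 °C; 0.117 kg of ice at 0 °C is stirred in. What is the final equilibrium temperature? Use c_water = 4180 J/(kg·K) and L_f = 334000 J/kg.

Let T be the final temperature. ΣQ_i = 0:
fusion: m_ice L_f = 0.117·334000 = 39078
  meltwater 0→T: 0.117·4180·T = 489.06 T
  water cools: 0.202·4180·(T − 66.3) = 844.36(T − 66.3)
1333.4 T = 55981 − 39078 = 16903
T ≈ 12.68 °C. Since T > 0 °C, the all-ice-melts assumption holds.

T_f ≈ 12.7 °C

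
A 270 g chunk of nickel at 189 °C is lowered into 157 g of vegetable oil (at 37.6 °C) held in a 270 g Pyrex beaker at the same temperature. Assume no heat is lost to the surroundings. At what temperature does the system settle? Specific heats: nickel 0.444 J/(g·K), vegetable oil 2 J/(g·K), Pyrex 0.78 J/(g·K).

Energy conservation, ΣQ = 0:
270·0.444·(T − 189) + 157·2·(T − 37.6) + 270·0.78·(T − 37.6) = 0
644.48 T = 42382
T ≈ 65.76 °C

T_f ≈ 65.8 °C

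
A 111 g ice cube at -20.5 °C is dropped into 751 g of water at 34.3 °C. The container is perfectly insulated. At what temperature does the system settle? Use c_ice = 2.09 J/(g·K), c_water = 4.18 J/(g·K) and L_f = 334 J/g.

T_f ≈ 18.3 °C

Net heat exchanged in the isolated system is zero:
ice -20.5→0 °C: 111·2.09·20.5 = 4755.8
  fusion: m_ice L_f = 111·334 = 37074
  warm the meltwater: 463.98 T
  water cools: 751·4.18·(T − 34.3) = 3139.2(T − 34.3)
3603.2 T = 107674 − 41830 = 65844
T ≈ 18.27 °C. Since T > 0 °C, the all-ice-melts assumption holds.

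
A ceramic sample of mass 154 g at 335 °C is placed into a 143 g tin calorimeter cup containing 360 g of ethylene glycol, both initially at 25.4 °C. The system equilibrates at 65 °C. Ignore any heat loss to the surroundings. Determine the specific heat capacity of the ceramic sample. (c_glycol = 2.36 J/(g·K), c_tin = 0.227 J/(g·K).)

c ≈ 0.84 J/(g·K)

Net heat exchanged in the isolated system is zero:
154×c×(65 − 335) + 360×2.36×(65 − 25.4) + 143×0.227×(65 − 25.4) = 0
-41580 c = -34930
c = -34930/-41580 ≈ 0.8401 J/(g·K)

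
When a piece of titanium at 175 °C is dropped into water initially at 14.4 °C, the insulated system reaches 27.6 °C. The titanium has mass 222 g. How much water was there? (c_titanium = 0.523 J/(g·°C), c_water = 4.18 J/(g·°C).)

Heat lost by the titanium = heat gained by the water:
222×0.523×(175 − 27.6) = m×4.18×(27.6 − 14.4)
55.18 m = 17114  ⇒  m ≈ 310.2 g

m ≈ 310 g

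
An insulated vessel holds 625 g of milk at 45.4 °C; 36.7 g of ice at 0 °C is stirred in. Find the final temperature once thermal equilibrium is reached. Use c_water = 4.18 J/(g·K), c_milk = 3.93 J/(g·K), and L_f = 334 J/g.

T_f ≈ 38.0 °C

Energy balance with sensible and latent terms:
latent heat to melt: 36.7×334 = 12258; meltwater 0→T: 36.7×4.18×T = 153.41 T; milk: 2456.2(T − 45.4)
2609.7 T = 111514 − 12258 = 99256
T ≈ 38.03 °C. Since T > 0 °C, the all-ice-melts assumption holds.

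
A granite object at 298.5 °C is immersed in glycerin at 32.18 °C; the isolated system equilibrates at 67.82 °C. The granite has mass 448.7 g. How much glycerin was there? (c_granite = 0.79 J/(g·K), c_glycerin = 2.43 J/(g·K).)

Net heat exchanged in the isolated system is zero:
448.7×0.79×(67.82 − 298.5) + m×2.43×(67.82 − 32.18) = 0
86.61 m = 81770
m = 81770/86.61 ≈ 944.2 g

m ≈ 944 g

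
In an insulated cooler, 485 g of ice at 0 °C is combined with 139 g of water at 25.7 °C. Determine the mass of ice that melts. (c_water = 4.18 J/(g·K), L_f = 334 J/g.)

m_melted ≈ 44.7 g

Heat available from the water dropping to 0 °C: 139·4.18·25.7 = 14932 J.
To melt every bit of ice: 485·334 = 161990 J.
Since 14932 < 161990 J, not all the ice melts; equilibrium is at 0 °C.
Mass melted = 14932/334 ≈ 44.71 g.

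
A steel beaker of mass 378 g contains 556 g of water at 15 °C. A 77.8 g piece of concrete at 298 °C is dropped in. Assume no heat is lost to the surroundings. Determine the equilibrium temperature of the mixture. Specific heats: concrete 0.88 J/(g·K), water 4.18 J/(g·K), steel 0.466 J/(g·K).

T_f ≈ 22.5 °C

Taking heat into each body as positive, Σ m c ΔT = 0:
77.8*0.88*(T − 298) + 556*4.18*(T − 15) + 378*0.466*(T − 15) = 0
68.46(T − 298) + 2324.1(T − 15) + 176.15(T − 15) = 0
2568.7 T = 57906
T ≈ 22.54 °C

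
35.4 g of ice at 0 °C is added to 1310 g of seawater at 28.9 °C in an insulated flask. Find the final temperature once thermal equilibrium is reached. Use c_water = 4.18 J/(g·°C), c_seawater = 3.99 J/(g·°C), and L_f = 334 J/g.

T_f ≈ 25.9 °C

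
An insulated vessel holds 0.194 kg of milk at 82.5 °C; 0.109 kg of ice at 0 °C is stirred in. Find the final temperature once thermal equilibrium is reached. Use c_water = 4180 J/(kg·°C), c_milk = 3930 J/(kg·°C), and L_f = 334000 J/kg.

Conservation of energy gives ΣQ = 0:
fusion: m_ice L_f = 0.109·334000 = 36406; meltwater 0→T: 0.109·4180·T = 455.62 T; milk: 762.42(T − 82.5)
1218 T = 62900 − 36406 = 26494
T ≈ 21.75 °C (positive, so assuming full melt was valid).

T_f ≈ 21.8 °C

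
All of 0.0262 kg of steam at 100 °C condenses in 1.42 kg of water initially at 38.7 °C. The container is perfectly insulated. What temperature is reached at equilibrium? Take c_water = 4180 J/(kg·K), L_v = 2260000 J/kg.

Net heat exchanged in the isolated system is zero:
latent heat released on condensation: 0.0262×2260000 = 59212; condensed water 100 °C→T: 109.52(T − 100); water warms: 1.42×4180×(T − 38.7) = 5935.6(T − 38.7)
6045.1 T = 59212 + 10952 + 229708 = 299871
T ≈ 49.61 °C — below 100 °C, confirming all the steam condensed.

T_f ≈ 49.6 °C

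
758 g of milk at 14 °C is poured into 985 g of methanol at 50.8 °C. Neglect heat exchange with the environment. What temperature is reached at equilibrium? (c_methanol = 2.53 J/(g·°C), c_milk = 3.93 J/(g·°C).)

T_f ≈ 30.8 °C

Let T be the final temperature. ΣQ_i = 0:
985·2.53·(T − 50.8) + 758·3.93·(T − 14) = 0
2492(T − 50.8) + 2978.9(T − 14) = 0
(2492 + 2978.9) T = 2492·50.8 + 2978.9·14
T ≈ 30.76 °C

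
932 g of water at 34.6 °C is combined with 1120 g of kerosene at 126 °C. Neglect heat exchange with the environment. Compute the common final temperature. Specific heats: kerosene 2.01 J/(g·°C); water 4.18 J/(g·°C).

T_f ≈ 68.1 °C

Taking heat into each body as positive, Σ m c ΔT = 0:
1120×2.01×(T − 126) + 932×4.18×(T − 34.6) = 0
(2251.2 + 3895.8) T = 2251.2×126 + 3895.8×34.6
T ≈ 68.07 °C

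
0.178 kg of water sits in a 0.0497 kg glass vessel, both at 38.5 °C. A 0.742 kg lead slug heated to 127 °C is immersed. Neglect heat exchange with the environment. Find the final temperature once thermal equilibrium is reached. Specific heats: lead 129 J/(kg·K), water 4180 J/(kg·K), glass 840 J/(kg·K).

T_f ≈ 48.1 °C

Net heat exchanged in the isolated system is zero:
0.742·129·(T − 127) + 0.178·4180·(T − 38.5) + 0.0497·840·(T − 38.5) = 0
95.72(T − 127) + 744.04(T − 38.5) + 41.75(T − 38.5) = 0
881.51 T = 42409
T = 42409 / 881.51 = 48.1 °C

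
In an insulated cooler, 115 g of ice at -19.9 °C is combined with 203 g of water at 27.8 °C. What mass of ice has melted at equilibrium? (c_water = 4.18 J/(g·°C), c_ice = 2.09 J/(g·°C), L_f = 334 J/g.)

m_melted ≈ 56.3 g

Water can give up m c ΔT = 203×4.18×27.8 = 23589 J before reaching 0 °C.
Of that, 115×2.09×19.9 = 4783 J goes to bring the ice to 0 °C, leaving 18806 J.
Fully melting the ice requires m_ice L_f = 115×334 = 38410 J.
Since 18806 < 38410 J, not all the ice melts; equilibrium is at 0 °C.
m_melted×334 = 18806  ⇒  m_melted ≈ 56.31 g.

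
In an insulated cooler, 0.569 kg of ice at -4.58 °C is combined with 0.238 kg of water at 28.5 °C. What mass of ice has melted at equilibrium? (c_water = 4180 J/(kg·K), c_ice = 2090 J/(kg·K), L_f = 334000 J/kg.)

m_melted ≈ 0.0686 kg

Water can give up m c ΔT = 0.238·4180·28.5 = 28353 J before reaching 0 °C.
Warming the ice to 0 °C takes 0.569·2090·4.58 = 5446.6 J, leaving 22906 J for melting.
Melting all 0.569 kg of ice would need 0.569·334000 = 190046 J.
Since 22906 < 190046 J, not all the ice melts; equilibrium is at 0 °C.
m_melt = 22906 / L_f = 0.06858 kg.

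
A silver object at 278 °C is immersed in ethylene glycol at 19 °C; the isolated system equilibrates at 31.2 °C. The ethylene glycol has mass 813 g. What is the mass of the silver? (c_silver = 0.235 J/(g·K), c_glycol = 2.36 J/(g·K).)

m ≈ 404 g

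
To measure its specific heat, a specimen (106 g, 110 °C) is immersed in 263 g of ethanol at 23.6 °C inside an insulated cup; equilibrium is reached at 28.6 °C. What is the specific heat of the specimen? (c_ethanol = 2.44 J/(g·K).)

c ≈ 0.372 J/(g·K)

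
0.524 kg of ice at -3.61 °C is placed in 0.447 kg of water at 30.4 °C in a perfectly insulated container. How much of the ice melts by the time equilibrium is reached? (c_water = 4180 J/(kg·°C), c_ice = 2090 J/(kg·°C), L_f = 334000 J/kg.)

m_melted ≈ 0.158 kg

Cooling the water to 0 °C releases 0.447·4180·30.4 = 56801 J.
Of that, 0.524·2090·3.61 = 3953.5 J goes to bring the ice to 0 °C, leaving 52848 J.
To melt every bit of ice: 0.524·334000 = 175016 J.
52848 J < 175016 J, so only part of the ice melts and the system sits at 0 °C.
m_melt = 52848 / L_f = 0.1582 kg.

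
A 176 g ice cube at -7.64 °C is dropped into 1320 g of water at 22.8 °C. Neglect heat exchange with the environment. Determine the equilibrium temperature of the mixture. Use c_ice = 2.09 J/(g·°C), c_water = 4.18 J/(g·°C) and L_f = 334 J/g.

T_f ≈ 10.3 °C

Heat gained plus heat lost sum to zero:
warm ice to 0 °C: 176×2.09×(0 − (-7.64)) = 2810.3; fusion: m_ice L_f = 176×334 = 58784; meltwater 0→T: 176×4.18×T = 735.68 T; water: 5517.6(T − 22.8)
6253.3 T = 125801 − 61594 = 64207
T ≈ 10.27 °C. Since T > 0 °C, the all-ice-melts assumption holds.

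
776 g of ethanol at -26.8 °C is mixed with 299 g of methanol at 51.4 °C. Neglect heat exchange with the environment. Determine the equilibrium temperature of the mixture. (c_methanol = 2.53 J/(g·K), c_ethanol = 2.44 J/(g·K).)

|Q_methanol| = |Q_ethanol|:
299×2.53×(51.4 − T) = 776×2.44×(T − (-26.8))
756.47(51.4 − T) = 1893.4(T − (-26.8))
2649.9 T = -11862  ⇒  T ≈ -4.48 °C

T_f ≈ -4.5 °C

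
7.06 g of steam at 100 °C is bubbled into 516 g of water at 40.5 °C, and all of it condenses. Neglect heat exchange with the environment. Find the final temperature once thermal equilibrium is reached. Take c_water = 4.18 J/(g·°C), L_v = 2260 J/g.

Net heat exchanged in the isolated system is zero:
steam→water at 100 °C releases m L_v = 7.06×2260 = 15956; condensate cools 100→T: 7.06×4.18×(T − 100) = 29.51(T − 100); water warms: 516×4.18×(T − 40.5) = 2156.9(T − 40.5)
2186.4 T = 15956 + 2951.1 + 87354 = 106260
T ≈ 48.60 °C, under the boiling point, so the assumption holds.

T_f ≈ 48.6 °C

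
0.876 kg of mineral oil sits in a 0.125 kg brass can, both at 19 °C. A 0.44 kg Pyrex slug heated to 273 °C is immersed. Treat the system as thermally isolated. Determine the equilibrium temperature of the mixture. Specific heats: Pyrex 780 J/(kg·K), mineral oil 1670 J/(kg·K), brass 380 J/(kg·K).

T_f ≈ 66.0 °C

Taking heat into each body as positive, Σ m c ΔT = 0:
0.44×780×(T − 273) + 0.876×1670×(T − 19) + 0.125×380×(T − 19) = 0
343.2(T − 273) + 1462.9(T − 19) + 47.5(T − 19) = 0
(343.2 + 1462.9 + 47.5) T = 343.2×273 + 1462.9×19 + 47.5×19
T = 122392 / 1853.6 = 66 °C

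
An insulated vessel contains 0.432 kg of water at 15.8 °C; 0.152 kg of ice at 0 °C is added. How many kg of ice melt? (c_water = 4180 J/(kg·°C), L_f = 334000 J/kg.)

Heat available from the water dropping to 0 °C: 0.432·4180·15.8 = 28531 J.
To melt every bit of ice: 0.152·334000 = 50768 J.
That's not enough to melt it all — equilibrium is at 0 °C with ice remaining.
m_melt = 28531 / L_f = 0.08542 kg.

m_melted ≈ 0.0854 kg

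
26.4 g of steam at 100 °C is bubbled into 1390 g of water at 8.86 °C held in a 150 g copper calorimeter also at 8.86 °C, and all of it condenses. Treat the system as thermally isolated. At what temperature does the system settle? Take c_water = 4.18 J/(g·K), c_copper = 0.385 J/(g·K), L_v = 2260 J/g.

T_f ≈ 20.5 °C

Setting the total heat transfer to zero:
condense steam: −26.4·2260 = −59664; condensed water 100 °C→T: 110.35(T − 100); water warms: 1390·4.18·(T − 8.86) = 5810.2(T − 8.86); copper cup: 150·0.385·(T − 8.86) = 57.75(T − 8.86)
5978.3 T = 59664 + 11035 + 51990 = 122689
T ≈ 20.52 °C, under the boiling point, so the assumption holds.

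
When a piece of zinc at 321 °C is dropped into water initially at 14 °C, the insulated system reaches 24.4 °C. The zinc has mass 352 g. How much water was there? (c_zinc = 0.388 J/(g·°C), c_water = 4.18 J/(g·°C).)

|Q_zinc| = |Q_water|:
352·0.388·(321 − 24.4) = m·4.18·(24.4 − 14)
43.47 m = 40508  ⇒  m ≈ 931.8 g

m ≈ 932 g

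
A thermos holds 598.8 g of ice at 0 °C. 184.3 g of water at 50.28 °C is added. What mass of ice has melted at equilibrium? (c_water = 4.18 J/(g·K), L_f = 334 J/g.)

Water can give up m c ΔT = 184.3×4.18×50.28 = 38734 J before reaching 0 °C.
Fully melting the ice requires m_ice L_f = 598.8×334 = 199999 J.
That's not enough to melt it all — equilibrium is at 0 °C with ice remaining.
m_melted×334 = 38734  ⇒  m_melted ≈ 116 g.

m_melted ≈ 116 g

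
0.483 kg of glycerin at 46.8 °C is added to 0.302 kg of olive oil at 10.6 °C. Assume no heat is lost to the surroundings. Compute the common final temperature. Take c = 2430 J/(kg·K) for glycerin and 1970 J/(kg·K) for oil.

T_f ≈ 34.6 °C

Heat gained plus heat lost sum to zero:
0.483·2430·(T − 46.8) + 0.302·1970·(T − 10.6) = 0
1173.7(T − 46.8) + 594.94(T − 10.6) = 0
(1173.7 + 594.94) T = 1173.7·46.8 + 594.94·10.6
T = 61235 / 1768.6 = 34.6 °C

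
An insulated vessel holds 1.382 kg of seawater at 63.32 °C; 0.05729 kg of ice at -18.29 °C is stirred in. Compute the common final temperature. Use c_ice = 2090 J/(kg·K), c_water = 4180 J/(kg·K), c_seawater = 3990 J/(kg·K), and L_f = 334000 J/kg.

T_f ≈ 57.0 °C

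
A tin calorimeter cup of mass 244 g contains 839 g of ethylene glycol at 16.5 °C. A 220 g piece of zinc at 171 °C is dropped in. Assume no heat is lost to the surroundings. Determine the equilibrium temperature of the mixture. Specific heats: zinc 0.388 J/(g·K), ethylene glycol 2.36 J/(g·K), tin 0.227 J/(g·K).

Let T be the final temperature. ΣQ_i = 0:
220·0.388·(T − 171) + 839·2.36·(T − 16.5) + 244·0.227·(T − 16.5) = 0
85.36(T − 171) + 1980(T − 16.5) + 55.39(T − 16.5) = 0
2120.8 T = 48181
T = 48181/2120.8 ≈ 22.72 °C

T_f ≈ 22.7 °C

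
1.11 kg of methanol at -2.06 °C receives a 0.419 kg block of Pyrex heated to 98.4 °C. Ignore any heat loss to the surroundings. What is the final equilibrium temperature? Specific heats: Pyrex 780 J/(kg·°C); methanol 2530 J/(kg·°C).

T_f ≈ 8.4 °C

T_f is the heat-capacity-weighted average of the initial temperatures:
T_f = (326.82·98.4 + 2808.3·(-2.06)) / (326.82 + 2808.3)
    = 26374 / 3135.1 ≈ 8.41 °C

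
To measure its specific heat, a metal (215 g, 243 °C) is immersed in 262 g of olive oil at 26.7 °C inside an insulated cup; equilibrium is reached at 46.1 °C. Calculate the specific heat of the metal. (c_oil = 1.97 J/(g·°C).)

c ≈ 0.237 J/(g·°C)

Taking heat into each body as positive, Σ m c ΔT = 0:
215×c×(46.1 − 243) + 262×1.97×(46.1 − 26.7) = 0
-42334 c = -10013
c = -10013/-42334 ≈ 0.2365 J/(g·°C)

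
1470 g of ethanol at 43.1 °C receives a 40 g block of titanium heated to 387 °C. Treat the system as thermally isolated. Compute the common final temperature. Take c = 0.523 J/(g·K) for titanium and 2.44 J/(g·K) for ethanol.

T_f ≈ 45.1 °C

T_f = Σ m_i c_i T_i / Σ m_i c_i:
T_f = (20.92·387 + 3586.8·43.1) / (20.92 + 3586.8)
    = 162687 / 3607.7 ≈ 45.09 °C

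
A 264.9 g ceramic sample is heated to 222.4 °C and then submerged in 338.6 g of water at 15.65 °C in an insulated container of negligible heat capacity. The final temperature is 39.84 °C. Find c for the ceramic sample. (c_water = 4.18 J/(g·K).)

Heat lost by the ceramic sample = heat gained by the water:
264.9·c·(222.4 − 39.84) = 338.6·4.18·(39.84 − 15.65)
48360 c = 34237  ⇒  c ≈ 0.708 J/(g·K)

c ≈ 0.708 J/(g·K)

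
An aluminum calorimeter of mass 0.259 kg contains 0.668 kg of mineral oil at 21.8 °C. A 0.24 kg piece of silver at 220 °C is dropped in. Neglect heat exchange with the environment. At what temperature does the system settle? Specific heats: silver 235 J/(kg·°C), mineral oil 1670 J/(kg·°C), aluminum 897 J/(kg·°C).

T_f ≈ 29.8 °C

Energy conservation, ΣQ = 0:
0.24×235×(T − 220) + 0.668×1670×(T − 21.8) + 0.259×897×(T − 21.8) = 0
56.4(T − 220) + 1115.6(T − 21.8) + 232.32(T − 21.8) = 0
(56.4 + 1115.6 + 232.32) T = 56.4×220 + 1115.6×21.8 + 232.32×21.8
T = 41792 / 1404.3 = 29.8 °C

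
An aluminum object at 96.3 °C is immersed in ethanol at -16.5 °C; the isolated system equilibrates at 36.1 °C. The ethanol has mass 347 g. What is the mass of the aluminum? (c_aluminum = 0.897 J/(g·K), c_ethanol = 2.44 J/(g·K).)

Setting the total heat transfer to zero:
m×0.897×(36.1 − 96.3) + 347×2.44×(36.1 − (-16.5)) = 0
-54 m = -44535
m = -44535/-54 ≈ 824.7 g

m ≈ 825 g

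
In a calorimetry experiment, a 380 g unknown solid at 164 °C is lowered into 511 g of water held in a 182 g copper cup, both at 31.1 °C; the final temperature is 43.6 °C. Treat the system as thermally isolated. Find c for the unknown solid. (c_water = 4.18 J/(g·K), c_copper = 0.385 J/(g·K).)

c ≈ 0.603 J/(g·K)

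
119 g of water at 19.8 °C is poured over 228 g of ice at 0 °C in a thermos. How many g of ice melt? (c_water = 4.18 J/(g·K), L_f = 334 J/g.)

Water can give up m c ΔT = 119·4.18·19.8 = 9848.9 J before reaching 0 °C.
Fully melting the ice requires m_ice L_f = 228·334 = 76152 J.
9848.9 J < 76152 J, so only part of the ice melts and the system sits at 0 °C.
m_melt = 9848.9 / L_f = 29.49 g.

m_melted ≈ 29.5 g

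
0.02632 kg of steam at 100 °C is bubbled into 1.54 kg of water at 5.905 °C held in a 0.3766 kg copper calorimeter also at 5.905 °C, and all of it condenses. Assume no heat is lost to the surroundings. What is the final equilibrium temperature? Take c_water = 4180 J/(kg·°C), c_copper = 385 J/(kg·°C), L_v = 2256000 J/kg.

T_f ≈ 16.3 °C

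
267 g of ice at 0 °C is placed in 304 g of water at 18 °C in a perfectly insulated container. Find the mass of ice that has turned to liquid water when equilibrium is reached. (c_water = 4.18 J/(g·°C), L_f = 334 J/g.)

m_melted ≈ 68.5 g

Heat available from the water dropping to 0 °C: 304×4.18×18 = 22873 J.
Melting all 267 g of ice would need 267×334 = 89178 J.
Since 22873 < 89178 J, not all the ice melts; equilibrium is at 0 °C.
m_melted×334 = 22873  ⇒  m_melted ≈ 68.48 g.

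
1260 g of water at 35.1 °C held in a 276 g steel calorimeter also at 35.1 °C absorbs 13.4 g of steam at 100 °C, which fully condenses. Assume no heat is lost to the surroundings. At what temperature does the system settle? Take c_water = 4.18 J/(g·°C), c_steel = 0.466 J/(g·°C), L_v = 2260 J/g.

Taking heat into each body as positive, Σ m c ΔT = 0:
latent heat released on condensation: 13.4×2260 = 30284; condensate cools 100→T: 13.4×4.18×(T − 100) = 56.01(T − 100); original water: 5266.8(T − 35.1); cup: 128.62(T − 35.1)
5451.4 T = 30284 + 5601.2 + 189379 = 225264
T ≈ 41.32 °C, under the boiling point, so the assumption holds.

T_f ≈ 41.3 °C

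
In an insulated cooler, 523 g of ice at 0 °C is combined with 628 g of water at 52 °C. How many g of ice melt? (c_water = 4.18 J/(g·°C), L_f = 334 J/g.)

Heat available from the water dropping to 0 °C: 628×4.18×52 = 136502 J.
Fully melting the ice requires m_ice L_f = 523×334 = 174682 J.
136502 J < 174682 J, so only part of the ice melts and the system sits at 0 °C.
Mass melted = 136502/334 ≈ 408.7 g.

m_melted ≈ 409 g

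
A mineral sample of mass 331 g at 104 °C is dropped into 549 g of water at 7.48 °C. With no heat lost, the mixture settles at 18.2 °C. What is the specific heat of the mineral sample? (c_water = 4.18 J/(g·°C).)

c ≈ 0.866 J/(g·°C)

Heat lost by the mineral sample = heat gained by the water:
331·c·(104 − 18.2) = 549·4.18·(18.2 − 7.48)
28400 c = 24600  ⇒  c ≈ 0.8662 J/(g·°C)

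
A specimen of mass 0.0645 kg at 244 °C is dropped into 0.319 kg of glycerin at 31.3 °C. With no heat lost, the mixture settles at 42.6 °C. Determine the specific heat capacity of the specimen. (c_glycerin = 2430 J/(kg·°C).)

c ≈ 674 J/(kg·°C)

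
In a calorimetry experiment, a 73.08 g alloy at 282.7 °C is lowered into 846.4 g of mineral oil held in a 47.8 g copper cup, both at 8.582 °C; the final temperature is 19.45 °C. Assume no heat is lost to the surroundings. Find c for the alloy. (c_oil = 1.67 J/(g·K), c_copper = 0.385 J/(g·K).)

Heat gained plus heat lost sum to zero:
73.08×c×(19.45 − 282.7) + 846.4×1.67×(19.45 − 8.582) + 47.8×0.385×(19.45 − 8.582) = 0
-19238 c = -15562
c = -15562/-19238 ≈ 0.8089 J/(g·K)

c ≈ 0.809 J/(g·K)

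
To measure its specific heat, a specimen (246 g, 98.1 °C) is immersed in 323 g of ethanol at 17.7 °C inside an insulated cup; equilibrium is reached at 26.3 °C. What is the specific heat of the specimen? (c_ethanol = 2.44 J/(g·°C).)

c ≈ 0.384 J/(g·°C)

m_s c (T_s − T_f) = m_ethanol c_ethanol (T_f − T_0):
246×c×(98.1 − 26.3) = 323×2.44×(26.3 − 17.7)
17663 c = 6777.8  ⇒  c ≈ 0.3837 J/(g·°C)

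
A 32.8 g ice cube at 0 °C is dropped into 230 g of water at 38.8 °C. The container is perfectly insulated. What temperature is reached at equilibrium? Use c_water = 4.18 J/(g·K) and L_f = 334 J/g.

T_f ≈ 24.0 °C

Heat gained plus heat lost sum to zero:
fusion: m_ice L_f = 32.8·334 = 10955; warm the meltwater: 137.1 T; water cools: 230·4.18·(T − 38.8) = 961.4(T − 38.8)
1098.5 T = 37302 − 10955 = 26347
T ≈ 23.98 °C (positive, so assuming full melt was valid).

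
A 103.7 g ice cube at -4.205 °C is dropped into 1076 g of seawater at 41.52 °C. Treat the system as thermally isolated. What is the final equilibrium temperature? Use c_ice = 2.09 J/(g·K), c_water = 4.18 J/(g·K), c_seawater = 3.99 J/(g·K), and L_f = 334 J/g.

T_f ≈ 30.2 °C

Net heat exchanged in the isolated system is zero:
warm ice to 0 °C: 103.7×2.09×(0 − (-4.205)) = 911.36; melt ice: 103.7×334 = 34636; meltwater 0→T: 103.7×4.18×T = 433.47 T; seawater: 4293.2(T − 41.52)
4726.7 T = 178255 − 35547 = 142708
T ≈ 30.19 °C — above 0 °C, consistent with complete melting.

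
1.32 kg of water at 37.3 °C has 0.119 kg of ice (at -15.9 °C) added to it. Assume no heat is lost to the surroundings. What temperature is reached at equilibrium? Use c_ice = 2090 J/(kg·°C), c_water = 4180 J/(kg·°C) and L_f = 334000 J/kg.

T_f ≈ 27.0 °C

Taking heat into each body as positive, Σ m c ΔT = 0:
ice -15.9→0 °C: 0.119×2090×15.9 = 3954.5; fusion: m_ice L_f = 0.119×334000 = 39746; warm the meltwater: 497.42 T; water cools: 1.32×4180×(T − 37.3) = 5517.6(T − 37.3)
6015 T = 205806 − 43700 = 162106
T ≈ 26.95 °C — above 0 °C, consistent with complete melting.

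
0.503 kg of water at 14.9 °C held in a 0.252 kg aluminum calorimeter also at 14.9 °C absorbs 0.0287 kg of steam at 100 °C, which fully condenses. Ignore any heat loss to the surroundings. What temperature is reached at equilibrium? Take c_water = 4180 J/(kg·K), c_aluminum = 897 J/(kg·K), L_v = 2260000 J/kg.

T_f ≈ 45.6 °C

Energy balance with sensible and latent terms:
condense steam: −0.0287·2260000 = −64862
  condensate cools 100→T: 0.0287·4180·(T − 100) = 119.97(T − 100)
  water warms: 0.503·4180·(T − 14.9) = 2102.5(T − 14.9)
  cup: 226.04(T − 14.9)
2448.5 T = 64862 + 11997 + 34696 = 111555
T ≈ 45.56 °C — below 100 °C, confirming all the steam condensed.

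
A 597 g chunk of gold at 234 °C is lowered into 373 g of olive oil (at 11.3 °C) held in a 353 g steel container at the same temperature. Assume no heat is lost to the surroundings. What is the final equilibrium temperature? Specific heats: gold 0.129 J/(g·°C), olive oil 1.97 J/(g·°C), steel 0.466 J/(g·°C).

T_f ≈ 28.9 °C

Taking heat into each body as positive, Σ m c ΔT = 0:
597·0.129·(T − 234) + 373·1.97·(T − 11.3) + 353·0.466·(T − 11.3) = 0
77.01(T − 234) + 734.81(T − 11.3) + 164.5(T − 11.3) = 0
976.32 T = 28183
T = 28183/976.32 ≈ 28.87 °C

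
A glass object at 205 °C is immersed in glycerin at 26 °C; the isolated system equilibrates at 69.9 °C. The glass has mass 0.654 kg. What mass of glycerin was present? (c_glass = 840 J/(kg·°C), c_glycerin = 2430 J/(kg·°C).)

m ≈ 0.696 kg

|Q_glass| = |Q_glycerin|:
0.654·840·(205 − 69.9) = m·2430·(69.9 − 26)
106677 m = 74219  ⇒  m ≈ 0.6957 kg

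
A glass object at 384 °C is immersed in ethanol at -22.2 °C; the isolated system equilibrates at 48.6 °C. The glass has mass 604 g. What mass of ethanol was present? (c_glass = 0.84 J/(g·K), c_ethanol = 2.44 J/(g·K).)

Setting the total heat transfer to zero:
604·0.84·(48.6 − 384) + m·2.44·(48.6 − (-22.2)) = 0
172.75 m = 170169
m = 170169/172.75 ≈ 985 g

m ≈ 985 g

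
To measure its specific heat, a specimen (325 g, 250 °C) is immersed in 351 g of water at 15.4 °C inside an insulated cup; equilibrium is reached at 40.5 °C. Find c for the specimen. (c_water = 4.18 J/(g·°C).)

c ≈ 0.541 J/(g·°C)

Conservation of energy gives ΣQ = 0:
325·c·(40.5 − 250) + 351·4.18·(40.5 − 15.4) = 0
-68088 c = -36826
c = -36826/-68088 ≈ 0.5409 J/(g·°C)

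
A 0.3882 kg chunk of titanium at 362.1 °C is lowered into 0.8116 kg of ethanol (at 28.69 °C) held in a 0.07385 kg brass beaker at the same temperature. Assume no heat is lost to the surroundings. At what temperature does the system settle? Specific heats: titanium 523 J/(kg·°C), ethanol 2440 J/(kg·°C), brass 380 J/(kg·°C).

T_f ≈ 59.3 °C

Taking heat into each body as positive, Σ m c ΔT = 0:
0.3882×523×(T − 362.1) + 0.8116×2440×(T − 28.69) + 0.07385×380×(T − 28.69) = 0
203.03(T − 362.1) + 1980.3(T − 28.69) + 28.06(T − 28.69) = 0
2211.4 T = 131137
T = 131137/2211.4 ≈ 59.30 °C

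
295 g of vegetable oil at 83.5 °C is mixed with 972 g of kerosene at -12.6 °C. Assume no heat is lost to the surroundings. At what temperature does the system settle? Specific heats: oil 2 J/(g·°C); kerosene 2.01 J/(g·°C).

T_f ≈ 9.7 °C

T_f = Σ m_i c_i T_i / Σ m_i c_i:
T_f = (590·83.5 + 1953.7·(-12.6)) / (590 + 1953.7)
    = 24648 / 2543.7 ≈ 9.69 °C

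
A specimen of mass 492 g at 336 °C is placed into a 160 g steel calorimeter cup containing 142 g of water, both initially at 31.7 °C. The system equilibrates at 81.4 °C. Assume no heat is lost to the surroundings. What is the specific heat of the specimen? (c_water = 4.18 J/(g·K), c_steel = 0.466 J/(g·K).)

c ≈ 0.265 J/(g·K)

Let T be the final temperature. ΣQ_i = 0:
492·c·(81.4 − 336) + 142·4.18·(81.4 − 31.7) + 160·0.466·(81.4 − 31.7) = 0
-125263 c = -33206
c = -33206/-125263 ≈ 0.2651 J/(g·K)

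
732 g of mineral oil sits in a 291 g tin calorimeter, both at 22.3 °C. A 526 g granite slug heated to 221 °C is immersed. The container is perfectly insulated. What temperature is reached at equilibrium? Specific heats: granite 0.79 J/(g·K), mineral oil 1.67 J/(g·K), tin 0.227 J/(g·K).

T_f ≈ 70.8 °C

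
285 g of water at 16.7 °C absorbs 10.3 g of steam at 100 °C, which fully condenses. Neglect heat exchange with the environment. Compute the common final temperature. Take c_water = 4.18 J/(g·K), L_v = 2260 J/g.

Heat gained plus heat lost sum to zero:
condense steam: −10.3×2260 = −23278; condensate cools 100→T: 10.3×4.18×(T − 100) = 43.05(T − 100); original water: 1191.3(T − 16.7)
1234.4 T = 23278 + 4305.4 + 19895 = 47478
T ≈ 38.46 °C, under the boiling point, so the assumption holds.

T_f ≈ 38.5 °C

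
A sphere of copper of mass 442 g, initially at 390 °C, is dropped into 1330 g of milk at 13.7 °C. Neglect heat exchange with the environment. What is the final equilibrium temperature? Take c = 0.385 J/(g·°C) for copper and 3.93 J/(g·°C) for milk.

T_f ≈ 25.6 °C

Taking heat into each body as positive, Σ m c ΔT = 0:
442·0.385·(T − 390) + 1330·3.93·(T − 13.7) = 0
(170.17 + 5226.9) T = 170.17·390 + 5226.9·13.7
T = 137975/5397.1 ≈ 25.56 °C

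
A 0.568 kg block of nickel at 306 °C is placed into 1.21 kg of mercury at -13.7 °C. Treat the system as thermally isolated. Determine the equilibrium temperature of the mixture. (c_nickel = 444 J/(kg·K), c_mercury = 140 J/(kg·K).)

T_f is the heat-capacity-weighted average of the initial temperatures:
T_f = (252.19×306 + 169.4×(-13.7)) / (252.19 + 169.4)
    = 74850 / 421.59 ≈ 177.54 °C

T_f ≈ 177.5 °C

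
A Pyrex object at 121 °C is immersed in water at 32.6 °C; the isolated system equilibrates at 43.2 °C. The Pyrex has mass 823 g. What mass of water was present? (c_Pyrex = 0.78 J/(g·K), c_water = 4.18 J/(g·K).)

|Q_Pyrex| = |Q_water|:
823·0.78·(121 − 43.2) = m·4.18·(43.2 − 32.6)
44.31 m = 49943  ⇒  m ≈ 1127 g

m ≈ 1130 g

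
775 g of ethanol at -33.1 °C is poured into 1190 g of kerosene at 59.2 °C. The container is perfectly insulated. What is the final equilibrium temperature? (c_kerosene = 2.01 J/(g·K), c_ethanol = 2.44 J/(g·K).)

T_f ≈ 18.4 °C

T_f = Σ m_i c_i T_i / Σ m_i c_i:
T_f = (2391.9×59.2 + 1891×(-33.1)) / (2391.9 + 1891)
    = 79008 / 4282.9 ≈ 18.45 °C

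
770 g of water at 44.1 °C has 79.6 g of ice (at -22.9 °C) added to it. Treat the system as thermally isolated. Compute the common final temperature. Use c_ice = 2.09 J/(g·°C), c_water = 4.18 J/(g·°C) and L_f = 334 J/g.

T_f ≈ 31.4 °C

Heat gained plus heat lost sum to zero:
ice -22.9→0 °C: 79.6×2.09×22.9 = 3809.7; latent heat to melt: 79.6×334 = 26586; warm the meltwater: 332.73 T; water: 3218.6(T − 44.1)
3551.3 T = 141940 − 30396 = 111544
T ≈ 31.41 °C — above 0 °C, consistent with complete melting.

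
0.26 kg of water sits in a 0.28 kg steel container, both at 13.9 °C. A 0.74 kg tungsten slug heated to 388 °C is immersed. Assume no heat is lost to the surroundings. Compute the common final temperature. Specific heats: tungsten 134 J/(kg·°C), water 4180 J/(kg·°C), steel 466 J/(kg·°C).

Heat gained plus heat lost sum to zero:
0.74×134×(T − 388) + 0.26×4180×(T − 13.9) + 0.28×466×(T − 13.9) = 0
99.16(T − 388) + 1086.8(T − 13.9) + 130.48(T − 13.9) = 0
(99.16 + 1086.8 + 130.48) T = 99.16×388 + 1086.8×13.9 + 130.48×13.9
T = 55394/1316.4 ≈ 42.08 °C

T_f ≈ 42.1 °C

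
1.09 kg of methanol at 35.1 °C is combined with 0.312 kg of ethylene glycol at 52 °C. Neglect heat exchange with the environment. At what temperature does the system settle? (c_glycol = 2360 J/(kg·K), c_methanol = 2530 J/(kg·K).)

T_f ≈ 38.7 °C

Let T be the final temperature. ΣQ_i = 0:
0.312*2360*(T − 52) + 1.09*2530*(T − 35.1) = 0
736.32(T − 52) + 2757.7(T − 35.1) = 0
3494 T = 135084
T = 135084/3494 ≈ 38.66 °C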